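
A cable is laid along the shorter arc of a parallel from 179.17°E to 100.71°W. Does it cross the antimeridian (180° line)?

Yes

Naïve |-100.71 − 179.17| = 279.88° > 180°, so the shorter arc goes the other way round — across 180°.
Signed shortest Δλ = ((-100.71 − 179.17 + 180) mod 360) − 180 = 80.12°.
Going east by 80.12° from +179.17° passes through 180° before reaching -100.71°.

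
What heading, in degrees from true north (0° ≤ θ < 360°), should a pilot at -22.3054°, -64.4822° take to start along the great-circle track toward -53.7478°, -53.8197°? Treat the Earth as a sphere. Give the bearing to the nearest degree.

Δλ = -53.8197 − -64.4822 = 10.6625°.
θ = atan2( sin Δλ · cos φ₂ , cos φ₁ · sin φ₂ − sin φ₁ · cos φ₂ · cos Δλ )
  = atan2(0.10941, -0.52552) = 168.239° → normalised to [0°, 360°): 168.239°.

168°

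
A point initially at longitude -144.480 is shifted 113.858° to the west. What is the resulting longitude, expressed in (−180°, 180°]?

Start at -144.480°; shift −113.858° → -258.338°.
-258.338° lies outside (−180°, 180°]; add 360° → +101.662°.

+101.662°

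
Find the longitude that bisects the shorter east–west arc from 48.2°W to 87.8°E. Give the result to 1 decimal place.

19.8°E

Signed shortest Δλ from -48.2° to +87.8° is +136.0°.
Midpoint longitude = -48.2° + (+136.0°)/2 = -48.2° + 68.0° = +19.8°.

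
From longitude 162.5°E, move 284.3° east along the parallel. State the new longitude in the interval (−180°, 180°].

Start at +162.5°; shift +284.3° → +446.8°.
+446.8° lies outside (−180°, 180°]; subtract 360° → +86.8°.

86.8°E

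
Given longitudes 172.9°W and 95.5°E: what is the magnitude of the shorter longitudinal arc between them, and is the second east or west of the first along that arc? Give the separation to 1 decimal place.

91.6° west

Raw difference: 95.5 − -172.9 = 268.4°.
Normalise into (−180°, 180°]: 268.4° − 360° = -91.6°.
Negative ⇒ the second point lies to the west; separation 91.6°.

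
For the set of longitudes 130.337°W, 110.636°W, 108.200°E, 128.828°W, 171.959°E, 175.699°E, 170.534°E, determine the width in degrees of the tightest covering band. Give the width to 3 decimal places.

141.164°

Sort the longitudes: -130.337°, -128.828°, -110.636°, +108.200°, +170.534°, +171.959°, +175.699°.
Eastward gaps between consecutive values (wrapping around): 1.509°, 18.192°, 218.836°, 62.334°, 1.425°, 3.740°, 53.964°.
Largest gap = 218.836° ⇒ minimal covering band is its complement: 360° − 218.836° = 141.164°.
Band runs from +108.200° eastward to -110.636°, crossing the antimeridian.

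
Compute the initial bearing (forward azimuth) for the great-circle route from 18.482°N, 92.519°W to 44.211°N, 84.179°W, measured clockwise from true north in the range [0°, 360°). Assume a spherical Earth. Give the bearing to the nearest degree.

13°

Δλ = -84.179 − -92.519 = 8.340°.
θ = atan2( sin Δλ · cos φ₂ , cos φ₁ · sin φ₂ − sin φ₁ · cos φ₂ · cos Δλ )
  = atan2(0.10397, 0.43652) = 13.397° → normalised to [0°, 360°): 13.397°.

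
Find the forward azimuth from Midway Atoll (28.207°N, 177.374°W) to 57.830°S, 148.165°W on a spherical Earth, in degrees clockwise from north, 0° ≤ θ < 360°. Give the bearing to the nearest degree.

Δλ = -148.165 − -177.374 = 29.209°.
θ = atan2( sin Δλ · cos φ₂ , cos φ₁ · sin φ₂ − sin φ₁ · cos φ₂ · cos Δλ )
  = atan2(0.25983, -0.96561) = 164.940° → normalised to [0°, 360°): 164.940°.

165°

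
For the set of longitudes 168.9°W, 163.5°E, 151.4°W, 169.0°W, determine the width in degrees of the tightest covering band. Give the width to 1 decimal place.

45.1°

Sort the longitudes: -169.0°, -168.9°, -151.4°, +163.5°.
Eastward gaps between consecutive values (wrapping around): 0.1°, 17.5°, 314.9°, 27.5°.
Largest gap = 314.9° ⇒ minimal covering band is its complement: 360° − 314.9° = 45.1°.
Band runs from +163.5° eastward to -151.4°, crossing the antimeridian.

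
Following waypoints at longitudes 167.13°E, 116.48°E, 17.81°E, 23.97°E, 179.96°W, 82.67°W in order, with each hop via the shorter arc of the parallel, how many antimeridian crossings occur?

1

Leg 1: +167.13° → +116.48°, shortest Δλ = -50.65° (west) — does not cross 180°.
Leg 2: +116.48° → +17.81°, shortest Δλ = -98.67° (west) — does not cross 180°.
Leg 3: +17.81° → +23.97°, shortest Δλ = 6.16° (east) — does not cross 180°.
Leg 4: +23.97° → -179.96°, shortest Δλ = 156.07° (east) — crosses 180°.
Leg 5: -179.96° → -82.67°, shortest Δλ = 97.29° (east) — does not cross 180°.
Total crossings: 1.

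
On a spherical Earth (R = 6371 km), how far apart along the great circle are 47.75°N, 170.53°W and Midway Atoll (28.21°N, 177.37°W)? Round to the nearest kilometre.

2252 km

Δλ = -177.37 − -170.53 = -6.84°.
Δφ = 28.21 − 47.75 = -19.54°.
a = sin²(Δφ/2) + cos φ₁ · cos φ₂ · sin²(Δλ/2) = 0.030904.
c = 2·atan2(√a, √(1−a)) = 0.35343 rad → d = 6371·c ≈ 2251.70 km.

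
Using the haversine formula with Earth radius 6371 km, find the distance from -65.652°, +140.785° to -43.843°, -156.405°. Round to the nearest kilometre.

Δλ = -156.405 − 140.785 = -297.190°; wrapped into (−180°, 180°]: 62.810°.
Δφ = -43.843 − -65.652 = 21.809°.
a = sin²(Δφ/2) + cos φ₁ · cos φ₂ · sin²(Δλ/2) = 0.116526.
c = 2·atan2(√a, √(1−a)) = 0.69672 rad → d = 6371·c ≈ 4438.83 km.

4439 km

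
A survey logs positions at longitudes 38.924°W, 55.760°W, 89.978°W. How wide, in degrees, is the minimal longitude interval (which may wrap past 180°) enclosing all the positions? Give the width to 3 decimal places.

51.054°

Sort the longitudes: -89.978°, -55.760°, -38.924°.
Eastward gaps between consecutive values (wrapping around): 34.218°, 16.836°, 308.946°.
Largest gap = 308.946° ⇒ minimal covering band is its complement: 360° − 308.946° = 51.054°.
Band runs from -89.978° eastward to -38.924°.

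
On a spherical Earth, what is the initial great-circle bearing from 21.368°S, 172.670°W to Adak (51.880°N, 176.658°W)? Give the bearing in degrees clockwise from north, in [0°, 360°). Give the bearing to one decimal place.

Δλ = -176.658 − -172.670 = -3.988°.
θ = atan2( sin Δλ · cos φ₂ , cos φ₁ · sin φ₂ − sin φ₁ · cos φ₂ · cos Δλ )
  = atan2(-0.04293, 0.95702) = -2.569° → normalised to [0°, 360°): 357.431°.

357.4°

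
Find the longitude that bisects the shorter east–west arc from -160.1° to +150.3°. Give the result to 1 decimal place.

Signed shortest Δλ from -160.1° to +150.3° is -49.6°.
Midpoint longitude = -160.1° + (-49.6°)/2 = -160.1° − 24.8° = -184.9°.
Normalise into (−180°, 180°]: +175.1°.
(The naïve average (-160.1 + +150.3)/2 = -4.9° is on the wrong side of the globe.)

+175.1°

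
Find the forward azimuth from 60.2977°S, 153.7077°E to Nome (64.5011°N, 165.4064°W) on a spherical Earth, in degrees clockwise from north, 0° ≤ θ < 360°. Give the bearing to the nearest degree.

Δλ = -165.4064 − 153.7077 = -319.1141°; wrapped into (−180°, 180°]: 40.8859°.
θ = atan2( sin Δλ · cos φ₂ , cos φ₁ · sin φ₂ − sin φ₁ · cos φ₂ · cos Δλ )
  = atan2(0.28178, 0.72993) = 21.109° → normalised to [0°, 360°): 21.109°.

21°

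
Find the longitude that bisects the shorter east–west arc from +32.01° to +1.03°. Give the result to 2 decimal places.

Signed shortest Δλ from +32.01° to +1.03° is -30.98°.
Midpoint longitude = +32.01° + (-30.98°)/2 = +32.01° − 15.49° = +16.52°.

+16.52°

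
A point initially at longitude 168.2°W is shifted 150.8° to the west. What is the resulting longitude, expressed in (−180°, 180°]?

Start at -168.2°; shift −150.8° → -319.0°.
-319.0° lies outside (−180°, 180°]; add 360° → +41.0°.

41.0°E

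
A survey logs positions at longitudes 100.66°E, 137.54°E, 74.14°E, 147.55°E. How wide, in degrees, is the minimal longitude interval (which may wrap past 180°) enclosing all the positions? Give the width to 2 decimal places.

73.41°

Sort the longitudes: +74.14°, +100.66°, +137.54°, +147.55°.
Eastward gaps between consecutive values (wrapping around): 26.52°, 36.88°, 10.01°, 286.59°.
Largest gap = 286.59° ⇒ minimal covering band is its complement: 360° − 286.59° = 73.41°.
Band runs from +74.14° eastward to +147.55°.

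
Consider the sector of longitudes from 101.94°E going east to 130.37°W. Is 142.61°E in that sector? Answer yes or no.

Yes

Band width going east from +101.94° to -130.37°: ((-130.37 − 101.94) mod 360) = 127.69°.
Offset of +142.61° east of the west edge: ((142.61 − 101.94) mod 360) = 40.67°.
40.67° ≤ 127.69° ⇒ inside.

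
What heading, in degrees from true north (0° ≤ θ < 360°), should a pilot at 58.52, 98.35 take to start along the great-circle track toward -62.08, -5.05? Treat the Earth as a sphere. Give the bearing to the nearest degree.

231°

Δλ = -5.05 − 98.35 = -103.40°.
θ = atan2( sin Δλ · cos φ₂ , cos φ₁ · sin φ₂ − sin φ₁ · cos φ₂ · cos Δλ )
  = atan2(-0.45549, -0.36888) = -129.002° → normalised to [0°, 360°): 230.998°.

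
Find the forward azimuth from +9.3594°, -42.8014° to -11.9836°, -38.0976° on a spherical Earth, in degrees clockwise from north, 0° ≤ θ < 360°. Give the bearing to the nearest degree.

Δλ = -38.0976 − -42.8014 = 4.7038°.
θ = atan2( sin Δλ · cos φ₂ , cos φ₁ · sin φ₂ − sin φ₁ · cos φ₂ · cos Δλ )
  = atan2(0.08022, -0.36341) = 167.553° → normalised to [0°, 360°): 167.553°.

168°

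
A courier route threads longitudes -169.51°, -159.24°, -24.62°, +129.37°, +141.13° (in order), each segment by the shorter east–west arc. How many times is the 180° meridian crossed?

0

Leg 1: -169.51° → -159.24°, shortest Δλ = 10.27° (east) — does not cross 180°.
Leg 2: -159.24° → -24.62°, shortest Δλ = 134.62° (east) — does not cross 180°.
Leg 3: -24.62° → +129.37°, shortest Δλ = 153.99° (east) — does not cross 180°.
Leg 4: +129.37° → +141.13°, shortest Δλ = 11.76° (east) — does not cross 180°.
Total crossings: 0.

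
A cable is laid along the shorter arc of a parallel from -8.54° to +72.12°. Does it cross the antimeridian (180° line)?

Signed shortest Δλ = ((72.12 − -8.54 + 180) mod 360) − 180 = 80.66°.
Going east by 80.66° from -8.54° reaches +72.12° without touching 180°.

No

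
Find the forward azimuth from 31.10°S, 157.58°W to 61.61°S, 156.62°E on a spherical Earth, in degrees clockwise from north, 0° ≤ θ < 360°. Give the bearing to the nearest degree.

210°

Δλ = 156.62 − -157.58 = 314.20°; wrapped into (−180°, 180°]: -45.80°.
θ = atan2( sin Δλ · cos φ₂ , cos φ₁ · sin φ₂ − sin φ₁ · cos φ₂ · cos Δλ )
  = atan2(-0.34087, -0.58206) = -149.646° → normalised to [0°, 360°): 210.354°.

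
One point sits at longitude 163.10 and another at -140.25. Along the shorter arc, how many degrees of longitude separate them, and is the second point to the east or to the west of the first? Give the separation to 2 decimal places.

56.65° east

Raw difference: -140.25 − 163.10 = -303.35°.
Normalise into (−180°, 180°]: -303.35° + 360° = 56.65°.
Positive ⇒ the second point lies to the east; separation 56.65°.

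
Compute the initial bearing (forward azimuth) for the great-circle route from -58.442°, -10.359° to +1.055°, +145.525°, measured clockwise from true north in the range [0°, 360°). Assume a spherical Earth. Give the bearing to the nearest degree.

Δλ = 145.525 − -10.359 = 155.884°.
θ = atan2( sin Δλ · cos φ₂ , cos φ₁ · sin φ₂ − sin φ₁ · cos φ₂ · cos Δλ )
  = atan2(0.40852, -0.76797) = 151.990° → normalised to [0°, 360°): 151.990°.

152°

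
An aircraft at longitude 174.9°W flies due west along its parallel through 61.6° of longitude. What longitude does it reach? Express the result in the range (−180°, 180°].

Start at -174.9°; shift −61.6° → -236.5°.
-236.5° lies outside (−180°, 180°]; add 360° → +123.5°.

123.5°E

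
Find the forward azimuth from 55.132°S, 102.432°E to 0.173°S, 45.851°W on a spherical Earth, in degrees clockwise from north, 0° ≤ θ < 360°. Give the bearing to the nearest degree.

217°

Δλ = -45.851 − 102.432 = -148.283°.
θ = atan2( sin Δλ · cos φ₂ , cos φ₁ · sin φ₂ − sin φ₁ · cos φ₂ · cos Δλ )
  = atan2(-0.52572, -0.69966) = -143.079° → normalised to [0°, 360°): 216.921°.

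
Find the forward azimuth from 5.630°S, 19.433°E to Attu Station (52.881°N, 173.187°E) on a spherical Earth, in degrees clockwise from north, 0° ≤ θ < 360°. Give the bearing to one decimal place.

19.8°

Δλ = 173.187 − 19.433 = 153.754°.
θ = atan2( sin Δλ · cos φ₂ , cos φ₁ · sin φ₂ − sin φ₁ · cos φ₂ · cos Δλ )
  = atan2(0.26687, 0.74044) = 19.820° → normalised to [0°, 360°): 19.820°.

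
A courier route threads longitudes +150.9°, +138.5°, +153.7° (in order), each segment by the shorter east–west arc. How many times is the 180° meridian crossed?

0

Leg 1: +150.9° → +138.5°, shortest Δλ = -12.4° (west) — does not cross 180°.
Leg 2: +138.5° → +153.7°, shortest Δλ = 15.2° (east) — does not cross 180°.
Total crossings: 0.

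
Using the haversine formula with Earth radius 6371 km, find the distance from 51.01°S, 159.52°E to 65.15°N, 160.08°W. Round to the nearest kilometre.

13372 km

Δλ = -160.08 − 159.52 = -319.60°; wrapped into (−180°, 180°]: 40.40°.
Δφ = 65.15 − -51.01 = 116.16°.
a = sin²(Δφ/2) + cos φ₁ · cos φ₂ · sin²(Δλ/2) = 0.751966.
c = 2·atan2(√a, √(1−a)) = 2.09894 rad → d = 6371·c ≈ 13372.35 km.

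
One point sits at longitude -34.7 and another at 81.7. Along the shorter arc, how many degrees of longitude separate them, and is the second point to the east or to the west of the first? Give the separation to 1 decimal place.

116.4° east

Raw difference: 81.7 − -34.7 = 116.4°.
Normalise into (−180°, 180°]: 116.4° stays 116.4°.
Positive ⇒ the second point lies to the east; separation 116.4°.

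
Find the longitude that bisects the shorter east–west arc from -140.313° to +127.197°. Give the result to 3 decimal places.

+173.442°

Signed shortest Δλ from -140.313° to +127.197° is -92.490°.
Midpoint longitude = -140.313° + (-92.490°)/2 = -140.313° − 46.245° = -186.558°.
Normalise into (−180°, 180°]: +173.442°.
(The naïve average (-140.313 + +127.197)/2 = -6.558° is on the wrong side of the globe.)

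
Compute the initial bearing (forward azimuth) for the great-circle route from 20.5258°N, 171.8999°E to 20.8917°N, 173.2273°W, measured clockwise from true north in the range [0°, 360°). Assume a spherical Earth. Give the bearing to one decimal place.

85.9°

Δλ = -173.2273 − 171.8999 = -345.1272°; wrapped into (−180°, 180°]: 14.8728°.
θ = atan2( sin Δλ · cos φ₂ , cos φ₁ · sin φ₂ − sin φ₁ · cos φ₂ · cos Δλ )
  = atan2(0.23980, 0.01736) = 85.859° → normalised to [0°, 360°): 85.859°.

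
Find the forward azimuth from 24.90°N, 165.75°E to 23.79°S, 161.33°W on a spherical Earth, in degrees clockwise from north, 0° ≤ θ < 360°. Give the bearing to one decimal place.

144.2°

Δλ = -161.33 − 165.75 = -327.08°; wrapped into (−180°, 180°]: 32.92°.
θ = atan2( sin Δλ · cos φ₂ , cos φ₁ · sin φ₂ − sin φ₁ · cos φ₂ · cos Δλ )
  = atan2(0.49729, -0.68929) = 144.191° → normalised to [0°, 360°): 144.191°.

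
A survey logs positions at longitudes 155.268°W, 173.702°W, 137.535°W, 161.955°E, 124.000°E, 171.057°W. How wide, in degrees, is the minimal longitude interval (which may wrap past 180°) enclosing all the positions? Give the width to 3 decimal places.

98.465°

Sort the longitudes: -173.702°, -171.057°, -155.268°, -137.535°, +124.000°, +161.955°.
Eastward gaps between consecutive values (wrapping around): 2.645°, 15.789°, 17.733°, 261.535°, 37.955°, 24.343°.
Largest gap = 261.535° ⇒ minimal covering band is its complement: 360° − 261.535° = 98.465°.
Band runs from +124.000° eastward to -137.535°, crossing the antimeridian.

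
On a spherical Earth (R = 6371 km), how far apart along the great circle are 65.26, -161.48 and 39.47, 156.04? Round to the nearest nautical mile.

2123 nmi

Δλ = 156.04 − -161.48 = 317.52°; wrapped into (−180°, 180°]: -42.48°.
Δφ = 39.47 − 65.26 = -25.79°.
a = sin²(Δφ/2) + cos φ₁ · cos φ₂ · sin²(Δλ/2) = 0.092203.
c = 2·atan2(√a, √(1−a)) = 0.61704 rad → d = 6371·c ≈ 3931.17 km ≈ 2122.66 nmi.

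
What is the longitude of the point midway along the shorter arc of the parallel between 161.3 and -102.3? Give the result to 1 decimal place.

Signed shortest Δλ from +161.3° to -102.3° is +96.4°.
Midpoint longitude = +161.3° + (+96.4°)/2 = +161.3° + 48.2° = +209.5°.
Normalise into (−180°, 180°]: -150.5°.
(The naïve average (+161.3 + -102.3)/2 = 29.5° is on the wrong side of the globe.)

-150.5°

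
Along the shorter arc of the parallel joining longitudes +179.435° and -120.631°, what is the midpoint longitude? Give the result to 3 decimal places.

-150.598°

Signed shortest Δλ from +179.435° to -120.631° is +59.934°.
Midpoint longitude = +179.435° + (+59.934°)/2 = +179.435° + 29.967° = +209.402°.
Normalise into (−180°, 180°]: -150.598°.
(The naïve average (+179.435 + -120.631)/2 = 29.402° is on the wrong side of the globe.)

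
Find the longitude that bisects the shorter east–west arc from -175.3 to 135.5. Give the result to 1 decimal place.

Signed shortest Δλ from -175.3° to +135.5° is -49.2°.
Midpoint longitude = -175.3° + (-49.2°)/2 = -175.3° − 24.6° = -199.9°.
Normalise into (−180°, 180°]: +160.1°.
(The naïve average (-175.3 + +135.5)/2 = -19.9° is on the wrong side of the globe.)

+160.1°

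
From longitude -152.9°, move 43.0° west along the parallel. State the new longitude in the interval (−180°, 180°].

+164.1°

Start at -152.9°; shift −43.0° → -195.9°.
-195.9° lies outside (−180°, 180°]; add 360° → +164.1°.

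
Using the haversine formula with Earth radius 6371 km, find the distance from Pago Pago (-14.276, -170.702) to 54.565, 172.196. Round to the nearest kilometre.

Δλ = 172.196 − -170.702 = 342.898°; wrapped into (−180°, 180°]: -17.102°.
Δφ = 54.565 − -14.276 = 68.841°.
a = sin²(Δφ/2) + cos φ₁ · cos φ₂ · sin²(Δλ/2) = 0.331944.
c = 2·atan2(√a, √(1−a)) = 1.22801 rad → d = 6371·c ≈ 7823.65 km.

7824 km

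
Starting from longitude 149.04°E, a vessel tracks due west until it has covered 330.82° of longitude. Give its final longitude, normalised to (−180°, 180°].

178.22°E

Start at +149.04°; shift −330.82° → -181.78°.
-181.78° lies outside (−180°, 180°]; add 360° → +178.22°.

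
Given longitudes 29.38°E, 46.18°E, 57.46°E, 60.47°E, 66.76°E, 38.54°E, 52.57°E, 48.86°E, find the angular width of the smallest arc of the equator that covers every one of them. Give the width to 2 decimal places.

37.38°

Sort the longitudes: +29.38°, +38.54°, +46.18°, +48.86°, +52.57°, +57.46°, +60.47°, +66.76°.
Eastward gaps between consecutive values (wrapping around): 9.16°, 7.64°, 2.68°, 3.71°, 4.89°, 3.01°, 6.29°, 322.62°.
Largest gap = 322.62° ⇒ minimal covering band is its complement: 360° − 322.62° = 37.38°.
Band runs from +29.38° eastward to +66.76°.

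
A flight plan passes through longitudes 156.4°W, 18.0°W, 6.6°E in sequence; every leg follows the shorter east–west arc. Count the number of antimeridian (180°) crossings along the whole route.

Leg 1: -156.4° → -18.0°, shortest Δλ = 138.4° (east) — does not cross 180°.
Leg 2: -18.0° → +6.6°, shortest Δλ = 24.6° (east) — does not cross 180°.
Total crossings: 0.

0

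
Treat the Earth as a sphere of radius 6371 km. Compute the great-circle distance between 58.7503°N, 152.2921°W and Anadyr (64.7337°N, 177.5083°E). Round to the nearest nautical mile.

919 nmi

Δλ = 177.5083 − -152.2921 = 329.8004°; wrapped into (−180°, 180°]: -30.1996°.
Δφ = 64.7337 − 58.7503 = 5.9834°.
a = sin²(Δφ/2) + cos φ₁ · cos φ₂ · sin²(Δλ/2) = 0.017750.
c = 2·atan2(√a, √(1−a)) = 0.26725 rad → d = 6371·c ≈ 1702.67 km ≈ 919.37 nmi.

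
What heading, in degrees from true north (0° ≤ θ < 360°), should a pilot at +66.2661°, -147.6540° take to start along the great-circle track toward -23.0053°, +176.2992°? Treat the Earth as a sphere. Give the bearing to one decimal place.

212.9°

Δλ = 176.2992 − -147.6540 = 323.9532°; wrapped into (−180°, 180°]: -36.0468°.
θ = atan2( sin Δλ · cos φ₂ , cos φ₁ · sin φ₂ − sin φ₁ · cos φ₂ · cos Δλ )
  = atan2(-0.54165, -0.83859) = -147.141° → normalised to [0°, 360°): 212.859°.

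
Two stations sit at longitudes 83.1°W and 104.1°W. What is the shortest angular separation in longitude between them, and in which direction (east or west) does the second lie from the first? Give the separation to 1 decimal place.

Raw difference: -104.1 − -83.1 = -21.0°.
Normalise into (−180°, 180°]: -21.0° stays -21.0°.
Negative ⇒ the second point lies to the west; separation 21.0°.

21.0° west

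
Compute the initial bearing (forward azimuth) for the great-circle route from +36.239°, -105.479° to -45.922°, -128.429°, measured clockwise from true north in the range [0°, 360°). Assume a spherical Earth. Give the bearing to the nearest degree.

196°

Δλ = -128.429 − -105.479 = -22.950°.
θ = atan2( sin Δλ · cos φ₂ , cos φ₁ · sin φ₂ − sin φ₁ · cos φ₂ · cos Δλ )
  = atan2(-0.27125, -0.95810) = -164.193° → normalised to [0°, 360°): 195.807°.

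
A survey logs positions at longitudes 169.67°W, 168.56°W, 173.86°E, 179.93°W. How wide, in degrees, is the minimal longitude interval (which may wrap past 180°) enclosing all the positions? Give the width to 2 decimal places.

17.58°

Sort the longitudes: -179.93°, -169.67°, -168.56°, +173.86°.
Eastward gaps between consecutive values (wrapping around): 10.26°, 1.11°, 342.42°, 6.21°.
Largest gap = 342.42° ⇒ minimal covering band is its complement: 360° − 342.42° = 17.58°.
Band runs from +173.86° eastward to -168.56°, crossing the antimeridian.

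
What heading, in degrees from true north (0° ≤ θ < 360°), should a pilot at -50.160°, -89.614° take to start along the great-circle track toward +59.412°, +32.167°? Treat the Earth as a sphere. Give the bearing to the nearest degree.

Δλ = 32.167 − -89.614 = 121.781°.
θ = atan2( sin Δλ · cos φ₂ , cos φ₁ · sin φ₂ − sin φ₁ · cos φ₂ · cos Δλ )
  = atan2(0.43257, 0.34572) = 51.367° → normalised to [0°, 360°): 51.367°.

51°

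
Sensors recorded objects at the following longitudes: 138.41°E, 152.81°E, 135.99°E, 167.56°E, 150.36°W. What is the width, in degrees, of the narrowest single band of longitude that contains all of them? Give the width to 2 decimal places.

73.65°

Sort the longitudes: -150.36°, +135.99°, +138.41°, +152.81°, +167.56°.
Eastward gaps between consecutive values (wrapping around): 286.35°, 2.42°, 14.40°, 14.75°, 42.08°.
Largest gap = 286.35° ⇒ minimal covering band is its complement: 360° − 286.35° = 73.65°.
Band runs from +135.99° eastward to -150.36°, crossing the antimeridian.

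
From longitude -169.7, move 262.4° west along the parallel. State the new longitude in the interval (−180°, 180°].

-72.1°

Start at -169.7°; shift −262.4° → -432.1°.
-432.1° lies outside (−180°, 180°]; add 360° → -72.1°.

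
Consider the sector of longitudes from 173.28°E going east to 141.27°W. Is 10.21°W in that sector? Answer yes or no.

No

Band width going east from +173.28° to -141.27°: ((-141.27 − 173.28) mod 360) = 45.45°.
Offset of -10.21° east of the west edge: ((-10.21 − 173.28) mod 360) = 176.51°.
176.51° > 45.45° ⇒ outside.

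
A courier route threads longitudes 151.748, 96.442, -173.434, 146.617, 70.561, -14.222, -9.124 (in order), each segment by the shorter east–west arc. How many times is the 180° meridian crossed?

Leg 1: +151.748° → +96.442°, shortest Δλ = -55.306° (west) — does not cross 180°.
Leg 2: +96.442° → -173.434°, shortest Δλ = 90.124° (east) — crosses 180°.
Leg 3: -173.434° → +146.617°, shortest Δλ = -39.949° (west) — crosses 180°.
Leg 4: +146.617° → +70.561°, shortest Δλ = -76.056° (west) — does not cross 180°.
Leg 5: +70.561° → -14.222°, shortest Δλ = -84.783° (west) — does not cross 180°.
Leg 6: -14.222° → -9.124°, shortest Δλ = 5.098° (east) — does not cross 180°.
Total crossings: 2.

2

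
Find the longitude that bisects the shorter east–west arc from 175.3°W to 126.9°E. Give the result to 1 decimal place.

Signed shortest Δλ from -175.3° to +126.9° is -57.8°.
Midpoint longitude = -175.3° + (-57.8°)/2 = -175.3° − 28.9° = -204.2°.
Normalise into (−180°, 180°]: +155.8°.
(The naïve average (-175.3 + +126.9)/2 = -24.2° is on the wrong side of the globe.)

155.8°E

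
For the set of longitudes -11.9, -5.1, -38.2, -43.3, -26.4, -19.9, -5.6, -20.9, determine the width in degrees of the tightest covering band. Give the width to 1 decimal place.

Sort the longitudes: -43.3°, -38.2°, -26.4°, -20.9°, -19.9°, -11.9°, -5.6°, -5.1°.
Eastward gaps between consecutive values (wrapping around): 5.1°, 11.8°, 5.5°, 1.0°, 8.0°, 6.3°, 0.5°, 321.8°.
Largest gap = 321.8° ⇒ minimal covering band is its complement: 360° − 321.8° = 38.2°.
Band runs from -43.3° eastward to -5.1°.

38.2°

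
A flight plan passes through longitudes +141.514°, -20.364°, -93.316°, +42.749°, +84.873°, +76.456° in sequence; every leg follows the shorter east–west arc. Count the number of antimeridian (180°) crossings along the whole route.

0

Leg 1: +141.514° → -20.364°, shortest Δλ = -161.878° (west) — does not cross 180°.
Leg 2: -20.364° → -93.316°, shortest Δλ = -72.952° (west) — does not cross 180°.
Leg 3: -93.316° → +42.749°, shortest Δλ = 136.065° (east) — does not cross 180°.
Leg 4: +42.749° → +84.873°, shortest Δλ = 42.124° (east) — does not cross 180°.
Leg 5: +84.873° → +76.456°, shortest Δλ = -8.417° (west) — does not cross 180°.
Total crossings: 0.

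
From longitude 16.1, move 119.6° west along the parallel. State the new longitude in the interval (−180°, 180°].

-103.5°

Start at +16.1°; shift −119.6° → -103.5°.
-103.5° already lies in (−180°, 180°].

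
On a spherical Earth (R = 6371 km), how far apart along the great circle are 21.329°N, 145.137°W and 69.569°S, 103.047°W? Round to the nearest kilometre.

Δλ = -103.047 − -145.137 = 42.090°.
Δφ = -69.569 − 21.329 = -90.898°.
a = sin²(Δφ/2) + cos φ₁ · cos φ₂ · sin²(Δλ/2) = 0.549768.
c = 2·atan2(√a, √(1−a)) = 1.67050 rad → d = 6371·c ≈ 10642.74 km.

10643 km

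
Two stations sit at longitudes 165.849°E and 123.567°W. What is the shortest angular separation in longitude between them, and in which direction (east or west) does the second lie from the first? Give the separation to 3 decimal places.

Raw difference: -123.567 − 165.849 = -289.416°.
Normalise into (−180°, 180°]: -289.416° + 360° = 70.584°.
Positive ⇒ the second point lies to the east; separation 70.584°.

70.584° east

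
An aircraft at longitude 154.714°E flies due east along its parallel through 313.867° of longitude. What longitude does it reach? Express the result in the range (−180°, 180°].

Start at +154.714°; shift +313.867° → +468.581°.
+468.581° lies outside (−180°, 180°]; subtract 360° → +108.581°.

108.581°E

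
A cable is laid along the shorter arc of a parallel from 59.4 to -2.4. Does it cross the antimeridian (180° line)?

Signed shortest Δλ = ((-2.4 − 59.4 + 180) mod 360) − 180 = -61.8°.
Going west by 61.8° from +59.4° reaches -2.4° without touching 180°.

No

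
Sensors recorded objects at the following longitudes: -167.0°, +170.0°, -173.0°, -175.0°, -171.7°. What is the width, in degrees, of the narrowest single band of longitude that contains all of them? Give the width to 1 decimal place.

Sort the longitudes: -175.0°, -173.0°, -171.7°, -167.0°, +170.0°.
Eastward gaps between consecutive values (wrapping around): 2.0°, 1.3°, 4.7°, 337.0°, 15.0°.
Largest gap = 337.0° ⇒ minimal covering band is its complement: 360° − 337.0° = 23.0°.
Band runs from +170.0° eastward to -167.0°, crossing the antimeridian.

23.0°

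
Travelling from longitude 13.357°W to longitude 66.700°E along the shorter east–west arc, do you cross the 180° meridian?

Signed shortest Δλ = ((66.700 − -13.357 + 180) mod 360) − 180 = 80.057°.
Going east by 80.057° from -13.357° reaches +66.700° without touching 180°.

No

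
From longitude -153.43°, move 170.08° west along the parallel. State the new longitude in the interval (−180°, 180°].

Start at -153.43°; shift −170.08° → -323.51°.
-323.51° lies outside (−180°, 180°]; add 360° → +36.49°.

+36.49°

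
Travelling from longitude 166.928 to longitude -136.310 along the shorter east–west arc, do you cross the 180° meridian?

Naïve |-136.310 − 166.928| = 303.238° > 180°, so the shorter arc goes the other way round — across 180°.
Signed shortest Δλ = ((-136.310 − 166.928 + 180) mod 360) − 180 = 56.762°.
Going east by 56.762° from +166.928° passes through 180° before reaching -136.310°.

Yes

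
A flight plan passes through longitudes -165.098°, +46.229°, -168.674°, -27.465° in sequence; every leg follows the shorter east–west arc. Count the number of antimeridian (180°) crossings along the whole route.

Leg 1: -165.098° → +46.229°, shortest Δλ = -148.673° (west) — crosses 180°.
Leg 2: +46.229° → -168.674°, shortest Δλ = 145.097° (east) — crosses 180°.
Leg 3: -168.674° → -27.465°, shortest Δλ = 141.209° (east) — does not cross 180°.
Total crossings: 2.

2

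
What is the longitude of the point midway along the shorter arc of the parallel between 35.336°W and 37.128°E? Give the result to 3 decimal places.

0.896°E

Signed shortest Δλ from -35.336° to +37.128° is +72.464°.
Midpoint longitude = -35.336° + (+72.464°)/2 = -35.336° + 36.232° = +0.896°.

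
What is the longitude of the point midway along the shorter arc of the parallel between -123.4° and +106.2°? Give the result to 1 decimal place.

Signed shortest Δλ from -123.4° to +106.2° is -130.4°.
Midpoint longitude = -123.4° + (-130.4°)/2 = -123.4° − 65.2° = -188.6°.
Normalise into (−180°, 180°]: +171.4°.
(The naïve average (-123.4 + +106.2)/2 = -8.6° is on the wrong side of the globe.)

+171.4°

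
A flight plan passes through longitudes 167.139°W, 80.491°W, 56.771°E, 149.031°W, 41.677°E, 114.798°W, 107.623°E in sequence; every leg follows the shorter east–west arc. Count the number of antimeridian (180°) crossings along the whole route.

3

Leg 1: -167.139° → -80.491°, shortest Δλ = 86.648° (east) — does not cross 180°.
Leg 2: -80.491° → +56.771°, shortest Δλ = 137.262° (east) — does not cross 180°.
Leg 3: +56.771° → -149.031°, shortest Δλ = 154.198° (east) — crosses 180°.
Leg 4: -149.031° → +41.677°, shortest Δλ = -169.292° (west) — crosses 180°.
Leg 5: +41.677° → -114.798°, shortest Δλ = -156.475° (west) — does not cross 180°.
Leg 6: -114.798° → +107.623°, shortest Δλ = -137.579° (west) — crosses 180°.
Total crossings: 3.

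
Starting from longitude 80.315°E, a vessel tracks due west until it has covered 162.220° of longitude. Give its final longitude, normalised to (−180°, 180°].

Start at +80.315°; shift −162.220° → -81.905°.
-81.905° already lies in (−180°, 180°].

81.905°W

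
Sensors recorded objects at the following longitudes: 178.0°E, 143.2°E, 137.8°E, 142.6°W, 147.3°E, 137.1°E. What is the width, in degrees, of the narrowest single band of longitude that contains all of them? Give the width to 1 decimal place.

Sort the longitudes: -142.6°, +137.1°, +137.8°, +143.2°, +147.3°, +178.0°.
Eastward gaps between consecutive values (wrapping around): 279.7°, 0.7°, 5.4°, 4.1°, 30.7°, 39.4°.
Largest gap = 279.7° ⇒ minimal covering band is its complement: 360° − 279.7° = 80.3°.
Band runs from +137.1° eastward to -142.6°, crossing the antimeridian.

80.3°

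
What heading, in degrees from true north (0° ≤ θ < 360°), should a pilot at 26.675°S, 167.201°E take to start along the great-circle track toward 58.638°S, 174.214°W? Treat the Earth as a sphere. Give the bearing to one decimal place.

Δλ = -174.214 − 167.201 = -341.415°; wrapped into (−180°, 180°]: 18.585°.
θ = atan2( sin Δλ · cos φ₂ , cos φ₁ · sin φ₂ − sin φ₁ · cos φ₂ · cos Δλ )
  = atan2(0.16587, -0.54156) = 162.971° → normalised to [0°, 360°): 162.971°.

163.0°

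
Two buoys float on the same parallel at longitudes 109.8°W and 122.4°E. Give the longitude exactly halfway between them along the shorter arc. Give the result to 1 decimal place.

173.7°W

Signed shortest Δλ from -109.8° to +122.4° is -127.8°.
Midpoint longitude = -109.8° + (-127.8°)/2 = -109.8° − 63.9° = -173.7°.
(The naïve average (-109.8 + +122.4)/2 = 6.3° is on the wrong side of the globe.)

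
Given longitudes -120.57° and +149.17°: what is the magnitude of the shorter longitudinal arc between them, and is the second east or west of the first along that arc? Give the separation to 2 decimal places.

90.26° west

Raw difference: 149.17 − -120.57 = 269.74°.
Normalise into (−180°, 180°]: 269.74° − 360° = -90.26°.
Negative ⇒ the second point lies to the west; separation 90.26°.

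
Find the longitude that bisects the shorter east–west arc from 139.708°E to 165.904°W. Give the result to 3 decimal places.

166.902°E

Signed shortest Δλ from +139.708° to -165.904° is +54.388°.
Midpoint longitude = +139.708° + (+54.388°)/2 = +139.708° + 27.194° = +166.902°.
(The naïve average (+139.708 + -165.904)/2 = -13.098° is on the wrong side of the globe.)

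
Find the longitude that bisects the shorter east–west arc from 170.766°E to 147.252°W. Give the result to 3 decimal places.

168.243°W

Signed shortest Δλ from +170.766° to -147.252° is +41.982°.
Midpoint longitude = +170.766° + (+41.982°)/2 = +170.766° + 20.991° = +191.757°.
Normalise into (−180°, 180°]: -168.243°.
(The naïve average (+170.766 + -147.252)/2 = 11.757° is on the wrong side of the globe.)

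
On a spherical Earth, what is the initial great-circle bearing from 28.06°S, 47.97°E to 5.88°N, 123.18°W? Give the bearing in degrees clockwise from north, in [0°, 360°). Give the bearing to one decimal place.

202.4°

Δλ = -123.18 − 47.97 = -171.15°.
θ = atan2( sin Δλ · cos φ₂ , cos φ₁ · sin φ₂ − sin φ₁ · cos φ₂ · cos Δλ )
  = atan2(-0.15304, -0.37195) = -157.635° → normalised to [0°, 360°): 202.365°.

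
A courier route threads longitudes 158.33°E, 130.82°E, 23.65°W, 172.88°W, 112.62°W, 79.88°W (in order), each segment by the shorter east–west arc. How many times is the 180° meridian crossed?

0

Leg 1: +158.33° → +130.82°, shortest Δλ = -27.51° (west) — does not cross 180°.
Leg 2: +130.82° → -23.65°, shortest Δλ = -154.47° (west) — does not cross 180°.
Leg 3: -23.65° → -172.88°, shortest Δλ = -149.23° (west) — does not cross 180°.
Leg 4: -172.88° → -112.62°, shortest Δλ = 60.26° (east) — does not cross 180°.
Leg 5: -112.62° → -79.88°, shortest Δλ = 32.74° (east) — does not cross 180°.
Total crossings: 0.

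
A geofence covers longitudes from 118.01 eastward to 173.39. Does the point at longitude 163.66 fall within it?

Yes

Band width going east from +118.01° to +173.39°: ((173.39 − 118.01) mod 360) = 55.38°.
Offset of +163.66° east of the west edge: ((163.66 − 118.01) mod 360) = 45.65°.
45.65° ≤ 55.38° ⇒ inside.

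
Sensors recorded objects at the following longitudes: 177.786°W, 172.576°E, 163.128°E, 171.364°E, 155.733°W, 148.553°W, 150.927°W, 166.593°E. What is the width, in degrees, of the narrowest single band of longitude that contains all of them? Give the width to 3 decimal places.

Sort the longitudes: -177.786°, -155.733°, -150.927°, -148.553°, +163.128°, +166.593°, +171.364°, +172.576°.
Eastward gaps between consecutive values (wrapping around): 22.053°, 4.806°, 2.374°, 311.681°, 3.465°, 4.771°, 1.212°, 9.638°.
Largest gap = 311.681° ⇒ minimal covering band is its complement: 360° − 311.681° = 48.319°.
Band runs from +163.128° eastward to -148.553°, crossing the antimeridian.

48.319°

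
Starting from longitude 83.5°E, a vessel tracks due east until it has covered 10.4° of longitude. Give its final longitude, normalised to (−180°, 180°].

Start at +83.5°; shift +10.4° → +93.9°.
+93.9° already lies in (−180°, 180°].

93.9°E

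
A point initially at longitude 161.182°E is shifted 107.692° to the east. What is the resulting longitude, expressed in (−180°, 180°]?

Start at +161.182°; shift +107.692° → +268.874°.
+268.874° lies outside (−180°, 180°]; subtract 360° → -91.126°.

91.126°W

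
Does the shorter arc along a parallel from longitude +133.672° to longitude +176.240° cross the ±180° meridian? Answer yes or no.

No

Signed shortest Δλ = ((176.240 − 133.672 + 180) mod 360) − 180 = 42.568°.
Going east by 42.568° from +133.672° reaches +176.240° without touching 180°.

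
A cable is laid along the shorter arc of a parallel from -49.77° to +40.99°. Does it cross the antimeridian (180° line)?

No

Signed shortest Δλ = ((40.99 − -49.77 + 180) mod 360) − 180 = 90.76°.
Going east by 90.76° from -49.77° reaches +40.99° without touching 180°.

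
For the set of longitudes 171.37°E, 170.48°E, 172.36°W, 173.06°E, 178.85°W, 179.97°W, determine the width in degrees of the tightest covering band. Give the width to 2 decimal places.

Sort the longitudes: -179.97°, -178.85°, -172.36°, +170.48°, +171.37°, +173.06°.
Eastward gaps between consecutive values (wrapping around): 1.12°, 6.49°, 342.84°, 0.89°, 1.69°, 6.97°.
Largest gap = 342.84° ⇒ minimal covering band is its complement: 360° − 342.84° = 17.16°.
Band runs from +170.48° eastward to -172.36°, crossing the antimeridian.

17.16°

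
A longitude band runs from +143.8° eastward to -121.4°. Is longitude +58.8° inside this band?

No

Band width going east from +143.8° to -121.4°: ((-121.4 − 143.8) mod 360) = 94.8°.
Offset of +58.8° east of the west edge: ((58.8 − 143.8) mod 360) = 275.0°.
275.0° > 94.8° ⇒ outside.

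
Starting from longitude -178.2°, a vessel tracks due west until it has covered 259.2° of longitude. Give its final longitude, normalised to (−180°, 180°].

Start at -178.2°; shift −259.2° → -437.4°.
-437.4° lies outside (−180°, 180°]; add 360° → -77.4°.

-77.4°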